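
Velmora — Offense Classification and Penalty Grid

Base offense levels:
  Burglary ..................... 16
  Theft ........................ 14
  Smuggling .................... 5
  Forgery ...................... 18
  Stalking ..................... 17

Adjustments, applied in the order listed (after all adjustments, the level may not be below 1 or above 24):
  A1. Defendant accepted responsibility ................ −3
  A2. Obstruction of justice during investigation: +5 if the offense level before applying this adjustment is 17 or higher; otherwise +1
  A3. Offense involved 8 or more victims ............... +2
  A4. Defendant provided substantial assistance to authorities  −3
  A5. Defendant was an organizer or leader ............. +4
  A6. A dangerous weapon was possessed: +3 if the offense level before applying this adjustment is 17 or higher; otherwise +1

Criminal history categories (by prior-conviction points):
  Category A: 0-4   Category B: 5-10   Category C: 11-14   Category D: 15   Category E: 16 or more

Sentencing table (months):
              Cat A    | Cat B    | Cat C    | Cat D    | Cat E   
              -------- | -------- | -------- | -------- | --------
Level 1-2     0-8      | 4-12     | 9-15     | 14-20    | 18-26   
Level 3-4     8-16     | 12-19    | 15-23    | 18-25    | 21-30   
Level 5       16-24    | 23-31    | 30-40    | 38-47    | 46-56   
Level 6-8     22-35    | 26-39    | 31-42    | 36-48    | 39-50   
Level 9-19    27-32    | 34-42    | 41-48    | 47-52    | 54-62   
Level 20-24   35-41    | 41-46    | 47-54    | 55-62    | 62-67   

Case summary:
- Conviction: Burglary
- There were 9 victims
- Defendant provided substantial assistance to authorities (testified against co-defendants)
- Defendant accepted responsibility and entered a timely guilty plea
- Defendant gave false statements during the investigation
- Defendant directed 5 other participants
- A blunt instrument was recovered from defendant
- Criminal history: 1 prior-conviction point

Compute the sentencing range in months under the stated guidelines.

Base offense level for burglary: 16.
A1 applies: 16 − 3 = 13.
A2 applies (level before this adjustment is 13 < 17, so +1): 13 + 1 = 14.
A3 applies: 14 + 2 = 16.
A4 applies: 16 − 3 = 13.
A5 applies: 13 + 4 = 17.
A6 applies (level before this adjustment is 17 ≥ 17, so +3): 17 + 3 = 20.
Final offense level: 20.
Criminal history: 1 prior point → Category A (0-4).
Level 20 falls in the 20-24 band.
Grid: Level 20-24 × Category A = 35-41 months.

35-41 months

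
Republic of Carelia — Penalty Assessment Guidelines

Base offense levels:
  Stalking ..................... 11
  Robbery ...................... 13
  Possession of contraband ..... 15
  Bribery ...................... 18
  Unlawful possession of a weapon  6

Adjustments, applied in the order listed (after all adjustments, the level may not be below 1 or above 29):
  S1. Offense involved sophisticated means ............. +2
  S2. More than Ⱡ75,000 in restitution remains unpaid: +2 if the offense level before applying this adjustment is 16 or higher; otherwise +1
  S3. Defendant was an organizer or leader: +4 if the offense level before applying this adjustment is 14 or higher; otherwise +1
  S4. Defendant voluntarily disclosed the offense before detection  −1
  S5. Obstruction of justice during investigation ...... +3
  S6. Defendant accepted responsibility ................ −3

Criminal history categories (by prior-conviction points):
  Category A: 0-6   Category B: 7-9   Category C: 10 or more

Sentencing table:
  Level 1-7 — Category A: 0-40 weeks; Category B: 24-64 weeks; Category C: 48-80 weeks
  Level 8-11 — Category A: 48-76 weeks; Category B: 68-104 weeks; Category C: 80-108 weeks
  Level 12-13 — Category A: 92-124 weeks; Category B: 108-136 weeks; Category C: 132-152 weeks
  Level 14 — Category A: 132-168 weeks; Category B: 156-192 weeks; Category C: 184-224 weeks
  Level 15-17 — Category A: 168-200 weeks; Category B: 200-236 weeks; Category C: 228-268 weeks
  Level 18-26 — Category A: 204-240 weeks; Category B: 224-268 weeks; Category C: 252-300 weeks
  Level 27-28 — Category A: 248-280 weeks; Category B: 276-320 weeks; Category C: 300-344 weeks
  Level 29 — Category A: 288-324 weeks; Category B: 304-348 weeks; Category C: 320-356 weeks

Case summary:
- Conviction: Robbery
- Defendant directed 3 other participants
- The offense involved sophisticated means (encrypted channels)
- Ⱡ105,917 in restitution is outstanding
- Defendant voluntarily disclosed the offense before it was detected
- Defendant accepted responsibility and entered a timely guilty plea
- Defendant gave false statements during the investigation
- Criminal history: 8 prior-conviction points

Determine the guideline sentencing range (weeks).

Base offense level for robbery: 13.
S1 applies: 13 + 2 = 15.
S2 applies (level before this adjustment is 15 < 16, so +1): 15 + 1 = 16.
S3 applies (level before this adjustment is 16 ≥ 14, so +4): 16 + 4 = 20.
S4 applies: 20 − 1 = 19.
S5 applies: 19 + 3 = 22.
S6 applies: 22 − 3 = 19.
Final offense level: 19.
Criminal history: 8 prior points → Category B (7-9).
Level 19 falls in the 18-26 band.
Grid: Level 18-26 × Category B = 224-268 weeks.

224-268 weeks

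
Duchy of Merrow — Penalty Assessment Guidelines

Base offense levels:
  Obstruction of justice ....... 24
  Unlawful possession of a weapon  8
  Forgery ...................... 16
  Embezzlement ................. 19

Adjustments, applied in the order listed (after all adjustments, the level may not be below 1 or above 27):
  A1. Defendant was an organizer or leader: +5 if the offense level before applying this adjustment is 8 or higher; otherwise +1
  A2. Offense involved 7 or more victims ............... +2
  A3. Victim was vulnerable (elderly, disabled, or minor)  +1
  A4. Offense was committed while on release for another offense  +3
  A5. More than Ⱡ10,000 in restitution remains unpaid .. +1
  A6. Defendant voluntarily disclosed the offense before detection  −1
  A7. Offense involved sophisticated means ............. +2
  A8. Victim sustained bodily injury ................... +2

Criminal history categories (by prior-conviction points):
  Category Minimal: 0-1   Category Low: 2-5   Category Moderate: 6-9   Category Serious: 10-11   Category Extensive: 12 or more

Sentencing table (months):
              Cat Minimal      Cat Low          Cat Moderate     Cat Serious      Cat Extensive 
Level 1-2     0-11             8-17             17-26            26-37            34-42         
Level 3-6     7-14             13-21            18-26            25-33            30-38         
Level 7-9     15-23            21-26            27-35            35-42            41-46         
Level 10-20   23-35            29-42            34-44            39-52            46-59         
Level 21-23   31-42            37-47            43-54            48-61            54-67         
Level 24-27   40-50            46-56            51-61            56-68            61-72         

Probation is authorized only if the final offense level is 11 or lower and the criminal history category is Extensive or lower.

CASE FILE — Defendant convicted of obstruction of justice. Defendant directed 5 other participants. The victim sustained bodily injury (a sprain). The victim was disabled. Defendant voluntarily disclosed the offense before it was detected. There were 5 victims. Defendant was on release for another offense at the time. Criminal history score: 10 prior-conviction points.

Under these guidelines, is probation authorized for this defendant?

Base offense level for obstruction of justice: 24.
A1 applies (level before this adjustment is 24 ≥ 8, so +5): 24 + 5 = 29.
A3 applies: 29 + 1 = 30.
A4 applies: 30 + 3 = 33.
A6 applies: 33 − 1 = 32.
A8 applies: 32 + 2 = 34.
Level 34 exceeds the maximum of 27; capped at 27.
Final offense level: 27.
Criminal history: 10 prior points → Category Serious (10-11).
Level 27 falls in the 24-27 band.
Grid: Level 24-27 × Category Serious = 56-68 months.
Probation check: level 27 > 11 and category Serious ≤ Extensive → not eligible.

No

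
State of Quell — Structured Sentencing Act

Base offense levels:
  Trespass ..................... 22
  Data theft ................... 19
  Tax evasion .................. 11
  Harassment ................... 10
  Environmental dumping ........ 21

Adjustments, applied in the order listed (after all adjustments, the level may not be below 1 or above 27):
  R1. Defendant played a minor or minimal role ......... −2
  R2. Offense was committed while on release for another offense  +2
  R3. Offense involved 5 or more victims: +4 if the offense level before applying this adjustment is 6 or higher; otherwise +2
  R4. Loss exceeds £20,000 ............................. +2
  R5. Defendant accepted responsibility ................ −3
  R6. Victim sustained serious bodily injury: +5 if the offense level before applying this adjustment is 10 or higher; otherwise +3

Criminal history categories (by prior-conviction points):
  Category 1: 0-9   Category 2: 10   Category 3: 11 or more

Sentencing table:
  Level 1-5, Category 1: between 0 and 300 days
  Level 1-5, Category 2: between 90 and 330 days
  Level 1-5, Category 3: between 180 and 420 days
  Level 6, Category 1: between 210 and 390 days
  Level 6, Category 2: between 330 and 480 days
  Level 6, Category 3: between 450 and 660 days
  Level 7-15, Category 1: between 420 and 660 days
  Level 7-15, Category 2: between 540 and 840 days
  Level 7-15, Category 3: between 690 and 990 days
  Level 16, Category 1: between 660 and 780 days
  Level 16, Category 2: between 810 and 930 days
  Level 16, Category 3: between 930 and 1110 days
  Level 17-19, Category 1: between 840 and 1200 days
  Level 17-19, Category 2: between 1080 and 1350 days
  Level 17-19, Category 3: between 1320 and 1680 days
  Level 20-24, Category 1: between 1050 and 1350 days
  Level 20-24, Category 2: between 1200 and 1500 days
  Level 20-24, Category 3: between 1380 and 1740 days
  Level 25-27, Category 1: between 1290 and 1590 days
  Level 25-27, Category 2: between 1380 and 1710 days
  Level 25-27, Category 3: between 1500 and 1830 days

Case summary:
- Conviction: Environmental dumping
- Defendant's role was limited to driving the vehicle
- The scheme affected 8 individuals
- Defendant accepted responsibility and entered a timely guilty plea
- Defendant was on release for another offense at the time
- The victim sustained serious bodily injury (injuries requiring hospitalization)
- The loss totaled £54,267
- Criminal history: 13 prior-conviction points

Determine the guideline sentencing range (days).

Base offense level for environmental dumping: 21.
R1 applies: 21 − 2 = 19.
R2 applies: 19 + 2 = 21.
R3 applies (level before this adjustment is 21 ≥ 6, so +4): 21 + 4 = 25.
R4 applies: 25 + 2 = 27.
R5 applies: 27 − 3 = 24.
R6 applies (level before this adjustment is 24 ≥ 10, so +5): 24 + 5 = 29.
Level 29 exceeds the maximum of 27; capped at 27.
Final offense level: 27.
Criminal history: 13 prior points → Category 3 (11+).
Level 27 falls in the 25-27 band.
Grid: Level 25-27 × Category 3 = 1500-1830 days.

1500-1830 days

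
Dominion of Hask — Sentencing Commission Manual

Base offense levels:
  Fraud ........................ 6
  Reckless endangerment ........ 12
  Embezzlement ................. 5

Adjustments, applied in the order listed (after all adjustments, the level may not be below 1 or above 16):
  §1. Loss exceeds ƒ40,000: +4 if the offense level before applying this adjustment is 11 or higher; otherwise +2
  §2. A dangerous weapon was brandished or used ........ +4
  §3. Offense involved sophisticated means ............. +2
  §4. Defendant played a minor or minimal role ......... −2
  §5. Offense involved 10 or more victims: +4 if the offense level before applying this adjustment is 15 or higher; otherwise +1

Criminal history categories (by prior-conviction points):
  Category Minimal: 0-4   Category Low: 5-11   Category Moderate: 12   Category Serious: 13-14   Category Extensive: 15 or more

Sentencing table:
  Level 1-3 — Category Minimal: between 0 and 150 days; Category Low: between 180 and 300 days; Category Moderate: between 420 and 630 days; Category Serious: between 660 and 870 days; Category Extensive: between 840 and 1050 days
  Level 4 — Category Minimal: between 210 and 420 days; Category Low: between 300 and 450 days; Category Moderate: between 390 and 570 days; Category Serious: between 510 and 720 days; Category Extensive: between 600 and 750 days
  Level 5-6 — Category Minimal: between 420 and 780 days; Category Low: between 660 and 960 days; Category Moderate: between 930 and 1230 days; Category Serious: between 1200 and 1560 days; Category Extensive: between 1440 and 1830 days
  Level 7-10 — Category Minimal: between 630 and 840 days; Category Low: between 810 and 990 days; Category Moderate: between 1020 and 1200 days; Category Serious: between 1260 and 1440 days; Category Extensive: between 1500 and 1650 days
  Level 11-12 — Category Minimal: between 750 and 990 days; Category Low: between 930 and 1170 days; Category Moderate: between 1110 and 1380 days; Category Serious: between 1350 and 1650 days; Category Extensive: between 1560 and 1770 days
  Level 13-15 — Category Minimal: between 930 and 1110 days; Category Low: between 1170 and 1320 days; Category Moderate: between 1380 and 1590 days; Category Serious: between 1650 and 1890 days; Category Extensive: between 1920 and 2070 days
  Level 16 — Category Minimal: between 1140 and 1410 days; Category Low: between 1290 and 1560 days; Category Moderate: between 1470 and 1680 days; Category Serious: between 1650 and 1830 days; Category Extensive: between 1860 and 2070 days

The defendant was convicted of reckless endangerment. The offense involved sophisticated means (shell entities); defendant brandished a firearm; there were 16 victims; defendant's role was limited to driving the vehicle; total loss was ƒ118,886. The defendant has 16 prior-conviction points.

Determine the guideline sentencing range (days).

Base offense level for reckless endangerment: 12.
§1 applies (level before this adjustment is 12 ≥ 11, so +4): 12 + 4 = 16.
§2 applies: 16 + 4 = 20.
§3 applies: 20 + 2 = 22.
§4 applies: 22 − 2 = 20.
§5 applies (level before this adjustment is 20 ≥ 15, so +4): 20 + 4 = 24.
Level 24 exceeds the maximum of 16; capped at 16.
Final offense level: 16.
Criminal history: 16 prior points → Category Extensive (15+).
Level 16 falls in the 16 band.
Grid: Level 16 × Category Extensive = 1860-2070 days.

1860-2070 days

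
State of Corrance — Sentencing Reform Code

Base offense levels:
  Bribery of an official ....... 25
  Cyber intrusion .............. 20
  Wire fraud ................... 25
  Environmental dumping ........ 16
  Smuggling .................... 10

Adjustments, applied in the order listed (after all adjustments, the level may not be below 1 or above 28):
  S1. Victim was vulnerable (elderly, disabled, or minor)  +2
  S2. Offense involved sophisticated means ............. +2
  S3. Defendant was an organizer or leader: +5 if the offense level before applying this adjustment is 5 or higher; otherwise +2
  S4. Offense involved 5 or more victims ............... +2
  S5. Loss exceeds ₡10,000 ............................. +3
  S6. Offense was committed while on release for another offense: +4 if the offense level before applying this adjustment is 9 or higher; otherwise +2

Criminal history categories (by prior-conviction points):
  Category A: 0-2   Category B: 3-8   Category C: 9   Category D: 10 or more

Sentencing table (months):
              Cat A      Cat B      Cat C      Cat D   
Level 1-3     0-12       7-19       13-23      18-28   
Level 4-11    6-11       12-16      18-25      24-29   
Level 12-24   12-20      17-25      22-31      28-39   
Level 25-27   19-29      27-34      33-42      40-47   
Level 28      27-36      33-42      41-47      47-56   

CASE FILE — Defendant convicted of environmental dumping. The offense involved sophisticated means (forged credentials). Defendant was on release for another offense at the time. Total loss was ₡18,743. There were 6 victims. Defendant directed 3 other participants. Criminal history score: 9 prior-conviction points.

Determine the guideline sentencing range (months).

Base offense level for environmental dumping: 16.
S1 does not apply.
S2 applies: 16 + 2 = 18.
S3 applies (level before this adjustment is 18 ≥ 5, so +5): 18 + 5 = 23.
S4 applies: 23 + 2 = 25.
S5 applies: 25 + 3 = 28.
S6 applies (level before this adjustment is 28 ≥ 9, so +4): 28 + 4 = 32.
Level 32 exceeds the maximum of 28; capped at 28.
Final offense level: 28.
Criminal history: 9 prior points → Category C (9).
Level 28 falls in the 28 band.
Grid: Level 28 × Category C = 41-47 months.

41-47 months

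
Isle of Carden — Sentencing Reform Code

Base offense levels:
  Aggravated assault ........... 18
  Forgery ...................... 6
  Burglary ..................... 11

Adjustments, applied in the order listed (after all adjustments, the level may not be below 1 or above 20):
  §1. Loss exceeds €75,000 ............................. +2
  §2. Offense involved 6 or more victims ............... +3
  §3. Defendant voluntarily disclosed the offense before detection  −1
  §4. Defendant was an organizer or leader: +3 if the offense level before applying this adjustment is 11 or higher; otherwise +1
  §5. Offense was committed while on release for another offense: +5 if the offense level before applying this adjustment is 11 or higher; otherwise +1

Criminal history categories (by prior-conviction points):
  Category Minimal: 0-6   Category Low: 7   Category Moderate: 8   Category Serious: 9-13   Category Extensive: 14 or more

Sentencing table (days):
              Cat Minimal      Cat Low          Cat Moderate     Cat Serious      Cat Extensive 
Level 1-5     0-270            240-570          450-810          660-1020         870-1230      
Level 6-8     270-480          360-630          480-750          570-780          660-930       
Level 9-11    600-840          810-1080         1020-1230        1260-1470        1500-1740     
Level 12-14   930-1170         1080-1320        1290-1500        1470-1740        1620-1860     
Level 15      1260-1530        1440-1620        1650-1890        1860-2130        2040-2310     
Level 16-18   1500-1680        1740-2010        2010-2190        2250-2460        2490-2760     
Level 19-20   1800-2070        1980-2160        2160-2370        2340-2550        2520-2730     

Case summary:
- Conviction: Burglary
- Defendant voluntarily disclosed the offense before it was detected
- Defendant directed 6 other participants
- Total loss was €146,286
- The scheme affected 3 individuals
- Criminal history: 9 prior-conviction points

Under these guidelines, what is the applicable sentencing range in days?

1860-2130 days

Base offense level for burglary: 11.
§1 applies: 11 + 2 = 13.
§3 applies: 13 − 1 = 12.
§4 applies (level before this adjustment is 12 ≥ 11, so +3): 12 + 3 = 15.
§5 does not apply.
Final offense level: 15.
Criminal history: 9 prior points → Category Serious (9-13).
Level 15 falls in the 15 band.
Grid: Level 15 × Category Serious = 1860-2130 days.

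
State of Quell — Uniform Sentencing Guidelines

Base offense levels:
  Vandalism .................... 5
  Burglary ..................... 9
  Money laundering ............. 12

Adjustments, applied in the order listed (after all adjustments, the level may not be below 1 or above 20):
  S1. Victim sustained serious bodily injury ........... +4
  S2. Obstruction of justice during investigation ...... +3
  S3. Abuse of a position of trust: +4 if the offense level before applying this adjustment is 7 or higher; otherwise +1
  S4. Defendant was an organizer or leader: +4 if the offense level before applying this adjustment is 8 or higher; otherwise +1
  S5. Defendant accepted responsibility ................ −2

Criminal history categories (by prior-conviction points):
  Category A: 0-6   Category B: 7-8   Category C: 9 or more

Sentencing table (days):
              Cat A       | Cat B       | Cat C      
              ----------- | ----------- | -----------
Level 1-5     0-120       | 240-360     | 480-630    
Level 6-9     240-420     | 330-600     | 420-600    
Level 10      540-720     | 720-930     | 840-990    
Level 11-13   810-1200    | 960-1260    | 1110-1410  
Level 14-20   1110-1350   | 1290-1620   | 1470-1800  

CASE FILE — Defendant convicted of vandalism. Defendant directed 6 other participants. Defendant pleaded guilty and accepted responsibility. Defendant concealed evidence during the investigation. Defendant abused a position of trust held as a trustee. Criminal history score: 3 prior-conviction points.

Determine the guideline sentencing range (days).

Base offense level for vandalism: 5.
S2 applies: 5 + 3 = 8.
S3 applies (level before this adjustment is 8 ≥ 7, so +4): 8 + 4 = 12.
S4 applies (level before this adjustment is 12 ≥ 8, so +4): 12 + 4 = 16.
S5 applies: 16 − 2 = 14.
Final offense level: 14.
Criminal history: 3 prior points → Category A (0-6).
Level 14 falls in the 14-20 band.
Grid: Level 14-20 × Category A = 1110-1350 days.

1110-1350 days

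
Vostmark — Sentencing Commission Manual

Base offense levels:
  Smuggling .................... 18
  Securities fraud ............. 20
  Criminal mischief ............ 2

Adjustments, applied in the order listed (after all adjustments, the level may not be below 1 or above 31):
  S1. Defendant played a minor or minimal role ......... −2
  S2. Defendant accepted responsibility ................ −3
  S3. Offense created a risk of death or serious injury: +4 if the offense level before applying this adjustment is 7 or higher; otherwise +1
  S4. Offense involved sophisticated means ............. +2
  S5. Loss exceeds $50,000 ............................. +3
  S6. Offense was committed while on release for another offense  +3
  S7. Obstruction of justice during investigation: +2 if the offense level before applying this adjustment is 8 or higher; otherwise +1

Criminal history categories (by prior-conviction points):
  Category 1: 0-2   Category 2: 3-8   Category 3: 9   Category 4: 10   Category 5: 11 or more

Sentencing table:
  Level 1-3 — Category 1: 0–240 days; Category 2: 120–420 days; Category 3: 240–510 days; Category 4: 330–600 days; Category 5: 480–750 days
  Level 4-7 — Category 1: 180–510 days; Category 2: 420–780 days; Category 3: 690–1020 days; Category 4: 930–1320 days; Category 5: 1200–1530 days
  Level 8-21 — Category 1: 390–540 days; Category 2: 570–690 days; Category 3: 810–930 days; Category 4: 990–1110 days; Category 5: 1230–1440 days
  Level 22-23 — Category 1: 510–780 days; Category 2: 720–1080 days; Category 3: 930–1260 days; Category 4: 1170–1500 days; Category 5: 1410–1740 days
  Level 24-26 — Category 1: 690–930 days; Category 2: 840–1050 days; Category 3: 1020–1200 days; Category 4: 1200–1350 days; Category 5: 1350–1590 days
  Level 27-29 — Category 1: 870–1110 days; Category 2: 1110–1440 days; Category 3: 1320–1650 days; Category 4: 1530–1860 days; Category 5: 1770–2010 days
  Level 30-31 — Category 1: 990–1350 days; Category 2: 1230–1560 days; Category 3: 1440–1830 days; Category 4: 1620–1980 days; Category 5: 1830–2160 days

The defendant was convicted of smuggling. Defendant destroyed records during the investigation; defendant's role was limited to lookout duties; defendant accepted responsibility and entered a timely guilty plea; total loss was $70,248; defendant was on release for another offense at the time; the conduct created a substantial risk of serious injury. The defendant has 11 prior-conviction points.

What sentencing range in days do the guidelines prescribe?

Base offense level for smuggling: 18.
S1 applies: 18 − 2 = 16.
S2 applies: 16 − 3 = 13.
S3 applies (level before this adjustment is 13 ≥ 7, so +4): 13 + 4 = 17.
S5 applies: 17 + 3 = 20.
S6 applies: 20 + 3 = 23.
S7 applies (level before this adjustment is 23 ≥ 8, so +2): 23 + 2 = 25.
Final offense level: 25.
Criminal history: 11 prior points → Category 5 (11+).
Level 25 falls in the 24-26 band.
Grid: Level 24-26 × Category 5 = 1350-1590 days.

1350-1590 days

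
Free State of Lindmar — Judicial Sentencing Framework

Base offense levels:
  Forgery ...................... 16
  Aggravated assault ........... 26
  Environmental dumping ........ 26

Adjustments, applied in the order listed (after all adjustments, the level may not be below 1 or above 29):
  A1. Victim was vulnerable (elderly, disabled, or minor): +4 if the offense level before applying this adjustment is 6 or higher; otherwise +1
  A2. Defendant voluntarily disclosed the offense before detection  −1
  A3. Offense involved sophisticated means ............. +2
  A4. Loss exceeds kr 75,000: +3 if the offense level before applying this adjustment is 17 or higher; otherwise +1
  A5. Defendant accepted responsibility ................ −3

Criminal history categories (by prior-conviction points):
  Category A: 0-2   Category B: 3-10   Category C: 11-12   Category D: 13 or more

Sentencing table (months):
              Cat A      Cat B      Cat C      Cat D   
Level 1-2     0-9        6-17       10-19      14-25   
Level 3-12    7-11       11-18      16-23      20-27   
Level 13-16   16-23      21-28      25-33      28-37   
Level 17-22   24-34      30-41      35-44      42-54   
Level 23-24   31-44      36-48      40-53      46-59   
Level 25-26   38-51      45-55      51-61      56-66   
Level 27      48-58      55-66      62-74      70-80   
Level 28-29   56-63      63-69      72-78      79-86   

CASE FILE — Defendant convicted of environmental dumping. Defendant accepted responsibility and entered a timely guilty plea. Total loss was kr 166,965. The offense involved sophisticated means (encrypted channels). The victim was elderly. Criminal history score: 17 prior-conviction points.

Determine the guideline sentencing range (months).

Base offense level for environmental dumping: 26.
A1 applies (level before this adjustment is 26 ≥ 6, so +4): 26 + 4 = 30.
A3 applies: 30 + 2 = 32.
A4 applies (level before this adjustment is 32 ≥ 17, so +3): 32 + 3 = 35.
A5 applies: 35 − 3 = 32.
Level 32 exceeds the maximum of 29; capped at 29.
Final offense level: 29.
Criminal history: 17 prior points → Category D (13+).
Level 29 falls in the 28-29 band.
Grid: Level 28-29 × Category D = 79-86 months.

79-86 months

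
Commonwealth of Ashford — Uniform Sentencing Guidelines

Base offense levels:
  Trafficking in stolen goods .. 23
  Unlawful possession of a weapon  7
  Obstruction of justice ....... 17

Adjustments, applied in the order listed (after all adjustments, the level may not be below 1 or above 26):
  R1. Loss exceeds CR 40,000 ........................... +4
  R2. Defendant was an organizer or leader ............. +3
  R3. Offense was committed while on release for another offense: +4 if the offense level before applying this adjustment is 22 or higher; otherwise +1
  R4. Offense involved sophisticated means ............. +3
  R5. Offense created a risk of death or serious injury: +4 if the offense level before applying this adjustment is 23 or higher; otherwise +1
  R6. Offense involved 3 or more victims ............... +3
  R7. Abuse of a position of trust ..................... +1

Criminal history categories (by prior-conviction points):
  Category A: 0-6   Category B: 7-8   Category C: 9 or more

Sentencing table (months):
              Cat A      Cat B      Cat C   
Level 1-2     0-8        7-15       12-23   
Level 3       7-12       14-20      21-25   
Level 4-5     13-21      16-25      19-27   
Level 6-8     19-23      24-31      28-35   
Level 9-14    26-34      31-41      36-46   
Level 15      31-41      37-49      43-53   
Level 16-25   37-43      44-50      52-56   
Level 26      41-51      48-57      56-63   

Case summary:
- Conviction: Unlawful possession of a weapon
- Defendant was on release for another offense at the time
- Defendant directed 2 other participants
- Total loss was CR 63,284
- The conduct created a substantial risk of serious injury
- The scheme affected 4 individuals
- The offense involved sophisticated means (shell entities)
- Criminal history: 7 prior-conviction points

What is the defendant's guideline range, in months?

44-50 months

Base offense level for unlawful possession of a weapon: 7.
R1 applies: 7 + 4 = 11.
R2 applies: 11 + 3 = 14.
R3 applies (level before this adjustment is 14 < 22, so +1): 14 + 1 = 15.
R4 applies: 15 + 3 = 18.
R5 applies (level before this adjustment is 18 < 23, so +1): 18 + 1 = 19.
R6 applies: 19 + 3 = 22.
R7 does not apply.
Final offense level: 22.
Criminal history: 7 prior points → Category B (7-8).
Level 22 falls in the 16-25 band.
Grid: Level 16-25 × Category B = 44-50 months.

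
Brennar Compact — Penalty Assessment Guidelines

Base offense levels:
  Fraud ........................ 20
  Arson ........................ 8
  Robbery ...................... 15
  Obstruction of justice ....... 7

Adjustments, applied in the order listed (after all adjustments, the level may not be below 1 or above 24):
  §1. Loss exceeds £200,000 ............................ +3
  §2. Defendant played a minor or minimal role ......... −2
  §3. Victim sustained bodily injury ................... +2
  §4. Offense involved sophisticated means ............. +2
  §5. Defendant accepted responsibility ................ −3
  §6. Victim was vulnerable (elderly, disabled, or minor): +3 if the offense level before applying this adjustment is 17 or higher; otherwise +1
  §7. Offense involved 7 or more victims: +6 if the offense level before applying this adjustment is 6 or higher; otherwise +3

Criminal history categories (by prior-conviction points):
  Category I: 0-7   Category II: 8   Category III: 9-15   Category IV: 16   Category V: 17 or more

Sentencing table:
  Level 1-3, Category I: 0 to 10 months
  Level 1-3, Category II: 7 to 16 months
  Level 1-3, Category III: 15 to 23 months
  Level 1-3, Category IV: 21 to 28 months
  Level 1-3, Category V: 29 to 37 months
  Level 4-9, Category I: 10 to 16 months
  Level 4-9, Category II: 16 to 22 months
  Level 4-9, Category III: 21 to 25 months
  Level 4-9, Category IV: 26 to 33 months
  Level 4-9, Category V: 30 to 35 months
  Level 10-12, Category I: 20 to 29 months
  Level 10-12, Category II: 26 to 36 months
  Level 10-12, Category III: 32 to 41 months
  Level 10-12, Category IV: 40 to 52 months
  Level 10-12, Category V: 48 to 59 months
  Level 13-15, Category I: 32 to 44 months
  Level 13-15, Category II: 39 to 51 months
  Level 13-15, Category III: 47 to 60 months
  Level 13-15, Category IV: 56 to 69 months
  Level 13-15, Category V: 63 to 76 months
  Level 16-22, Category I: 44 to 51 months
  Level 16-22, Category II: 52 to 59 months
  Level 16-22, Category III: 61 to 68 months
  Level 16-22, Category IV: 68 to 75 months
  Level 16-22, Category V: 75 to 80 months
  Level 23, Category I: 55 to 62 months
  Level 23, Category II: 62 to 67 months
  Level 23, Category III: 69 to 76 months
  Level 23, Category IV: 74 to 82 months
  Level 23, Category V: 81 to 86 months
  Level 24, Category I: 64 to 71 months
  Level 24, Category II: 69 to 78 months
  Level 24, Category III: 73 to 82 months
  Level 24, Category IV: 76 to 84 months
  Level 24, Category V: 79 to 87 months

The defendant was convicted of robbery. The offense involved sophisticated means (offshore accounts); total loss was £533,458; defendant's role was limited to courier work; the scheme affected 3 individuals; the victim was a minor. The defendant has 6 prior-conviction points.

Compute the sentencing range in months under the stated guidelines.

Base offense level for robbery: 15.
§1 applies: 15 + 3 = 18.
§2 applies: 18 − 2 = 16.
§3 does not apply.
§4 applies: 16 + 2 = 18.
§6 applies (level before this adjustment is 18 ≥ 17, so +3): 18 + 3 = 21.
Final offense level: 21.
Criminal history: 6 prior points → Category I (0-7).
Level 21 falls in the 16-22 band.
Grid: Level 16-22 × Category I = 44-51 months.

44-51 months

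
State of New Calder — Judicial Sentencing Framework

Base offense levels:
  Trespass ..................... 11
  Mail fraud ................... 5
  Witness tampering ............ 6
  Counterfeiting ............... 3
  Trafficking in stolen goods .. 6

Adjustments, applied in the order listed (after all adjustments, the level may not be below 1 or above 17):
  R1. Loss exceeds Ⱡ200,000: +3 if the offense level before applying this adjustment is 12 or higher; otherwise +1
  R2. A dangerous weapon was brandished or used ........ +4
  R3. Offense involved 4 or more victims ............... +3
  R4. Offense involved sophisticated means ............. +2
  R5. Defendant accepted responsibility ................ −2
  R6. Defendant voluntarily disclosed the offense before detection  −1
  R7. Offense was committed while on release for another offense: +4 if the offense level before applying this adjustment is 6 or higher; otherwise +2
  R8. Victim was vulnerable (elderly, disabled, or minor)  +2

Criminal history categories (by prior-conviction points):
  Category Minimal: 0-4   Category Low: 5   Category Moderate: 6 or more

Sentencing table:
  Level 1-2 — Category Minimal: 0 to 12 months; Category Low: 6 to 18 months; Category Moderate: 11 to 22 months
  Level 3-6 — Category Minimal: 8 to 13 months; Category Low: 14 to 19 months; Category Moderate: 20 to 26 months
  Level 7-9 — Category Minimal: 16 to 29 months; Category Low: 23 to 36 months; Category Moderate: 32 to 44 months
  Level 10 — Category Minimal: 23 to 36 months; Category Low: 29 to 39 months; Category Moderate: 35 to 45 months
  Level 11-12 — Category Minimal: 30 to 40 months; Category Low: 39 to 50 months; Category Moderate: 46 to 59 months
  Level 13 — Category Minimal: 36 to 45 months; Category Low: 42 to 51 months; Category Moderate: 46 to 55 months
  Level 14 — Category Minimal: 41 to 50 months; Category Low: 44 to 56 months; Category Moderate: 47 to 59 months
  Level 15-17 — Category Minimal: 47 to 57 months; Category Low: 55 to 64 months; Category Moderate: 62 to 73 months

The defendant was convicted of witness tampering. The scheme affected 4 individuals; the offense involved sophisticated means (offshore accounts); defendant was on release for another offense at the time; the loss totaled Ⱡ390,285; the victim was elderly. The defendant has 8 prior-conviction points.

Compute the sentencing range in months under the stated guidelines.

Base offense level for witness tampering: 6.
R1 applies (level before this adjustment is 6 < 12, so +1): 6 + 1 = 7.
R2 does not apply.
R3 applies: 7 + 3 = 10.
R4 applies: 10 + 2 = 12.
R5 does not apply.
R6 does not apply.
R7 applies (level before this adjustment is 12 ≥ 6, so +4): 12 + 4 = 16.
R8 applies: 16 + 2 = 18.
Level 18 exceeds the maximum of 17; capped at 17.
Final offense level: 17.
Criminal history: 8 prior points → Category Moderate (6+).
Level 17 falls in the 15-17 band.
Grid: Level 15-17 × Category Moderate = 62-73 months.

62-73 months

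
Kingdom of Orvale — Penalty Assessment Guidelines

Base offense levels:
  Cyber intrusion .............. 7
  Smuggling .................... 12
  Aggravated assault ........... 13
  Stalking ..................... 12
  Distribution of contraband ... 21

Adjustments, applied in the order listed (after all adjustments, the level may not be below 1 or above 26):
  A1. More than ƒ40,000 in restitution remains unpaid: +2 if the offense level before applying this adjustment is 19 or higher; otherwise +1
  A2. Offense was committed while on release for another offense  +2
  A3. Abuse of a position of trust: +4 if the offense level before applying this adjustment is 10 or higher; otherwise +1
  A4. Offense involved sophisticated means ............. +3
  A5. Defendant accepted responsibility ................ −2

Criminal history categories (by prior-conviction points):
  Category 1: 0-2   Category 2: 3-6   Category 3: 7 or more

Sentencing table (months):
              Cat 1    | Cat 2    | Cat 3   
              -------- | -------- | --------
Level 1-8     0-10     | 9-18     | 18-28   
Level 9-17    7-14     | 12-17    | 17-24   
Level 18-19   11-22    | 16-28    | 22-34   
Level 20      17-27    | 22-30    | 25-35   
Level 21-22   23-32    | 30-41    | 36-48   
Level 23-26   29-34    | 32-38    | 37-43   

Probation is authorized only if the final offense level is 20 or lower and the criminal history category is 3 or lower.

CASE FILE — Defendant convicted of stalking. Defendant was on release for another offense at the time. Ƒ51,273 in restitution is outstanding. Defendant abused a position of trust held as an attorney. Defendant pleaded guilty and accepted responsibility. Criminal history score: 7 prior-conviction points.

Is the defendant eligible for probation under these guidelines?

Base offense level for stalking: 12.
A1 applies (level before this adjustment is 12 < 19, so +1): 12 + 1 = 13.
A2 applies: 13 + 2 = 15.
A3 applies (level before this adjustment is 15 ≥ 10, so +4): 15 + 4 = 19.
A4 does not apply.
A5 applies: 19 − 2 = 17.
Final offense level: 17.
Criminal history: 7 prior points → Category 3 (7+).
Level 17 falls in the 9-17 band.
Grid: Level 9-17 × Category 3 = 17-24 months.
Probation check: level 17 ≤ 20 and category 3 ≤ 3 → eligible.

Yes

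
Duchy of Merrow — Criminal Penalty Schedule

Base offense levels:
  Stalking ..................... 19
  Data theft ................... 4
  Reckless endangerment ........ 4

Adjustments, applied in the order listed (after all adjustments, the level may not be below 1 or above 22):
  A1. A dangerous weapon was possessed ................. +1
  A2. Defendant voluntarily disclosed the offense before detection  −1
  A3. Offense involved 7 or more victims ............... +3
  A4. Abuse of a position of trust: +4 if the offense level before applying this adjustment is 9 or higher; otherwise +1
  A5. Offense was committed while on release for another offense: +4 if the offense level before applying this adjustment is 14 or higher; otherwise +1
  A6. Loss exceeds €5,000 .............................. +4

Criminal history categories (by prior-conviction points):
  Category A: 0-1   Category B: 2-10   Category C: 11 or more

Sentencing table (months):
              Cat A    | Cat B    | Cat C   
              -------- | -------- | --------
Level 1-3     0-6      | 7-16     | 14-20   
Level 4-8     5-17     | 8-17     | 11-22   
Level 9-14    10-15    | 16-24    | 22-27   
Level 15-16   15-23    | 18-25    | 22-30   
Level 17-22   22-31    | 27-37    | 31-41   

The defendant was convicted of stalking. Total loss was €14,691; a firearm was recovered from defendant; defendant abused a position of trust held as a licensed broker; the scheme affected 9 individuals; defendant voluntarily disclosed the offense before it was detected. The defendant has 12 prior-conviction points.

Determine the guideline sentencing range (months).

Base offense level for stalking: 19.
A1 applies: 19 + 1 = 20.
A2 applies: 20 − 1 = 19.
A3 applies: 19 + 3 = 22.
A4 applies (level before this adjustment is 22 ≥ 9, so +4): 22 + 4 = 26.
A5 does not apply.
A6 applies: 26 + 4 = 30.
Level 30 exceeds the maximum of 22; capped at 22.
Final offense level: 22.
Criminal history: 12 prior points → Category C (11+).
Level 22 falls in the 17-22 band.
Grid: Level 17-22 × Category C = 31-41 months.

31-41 months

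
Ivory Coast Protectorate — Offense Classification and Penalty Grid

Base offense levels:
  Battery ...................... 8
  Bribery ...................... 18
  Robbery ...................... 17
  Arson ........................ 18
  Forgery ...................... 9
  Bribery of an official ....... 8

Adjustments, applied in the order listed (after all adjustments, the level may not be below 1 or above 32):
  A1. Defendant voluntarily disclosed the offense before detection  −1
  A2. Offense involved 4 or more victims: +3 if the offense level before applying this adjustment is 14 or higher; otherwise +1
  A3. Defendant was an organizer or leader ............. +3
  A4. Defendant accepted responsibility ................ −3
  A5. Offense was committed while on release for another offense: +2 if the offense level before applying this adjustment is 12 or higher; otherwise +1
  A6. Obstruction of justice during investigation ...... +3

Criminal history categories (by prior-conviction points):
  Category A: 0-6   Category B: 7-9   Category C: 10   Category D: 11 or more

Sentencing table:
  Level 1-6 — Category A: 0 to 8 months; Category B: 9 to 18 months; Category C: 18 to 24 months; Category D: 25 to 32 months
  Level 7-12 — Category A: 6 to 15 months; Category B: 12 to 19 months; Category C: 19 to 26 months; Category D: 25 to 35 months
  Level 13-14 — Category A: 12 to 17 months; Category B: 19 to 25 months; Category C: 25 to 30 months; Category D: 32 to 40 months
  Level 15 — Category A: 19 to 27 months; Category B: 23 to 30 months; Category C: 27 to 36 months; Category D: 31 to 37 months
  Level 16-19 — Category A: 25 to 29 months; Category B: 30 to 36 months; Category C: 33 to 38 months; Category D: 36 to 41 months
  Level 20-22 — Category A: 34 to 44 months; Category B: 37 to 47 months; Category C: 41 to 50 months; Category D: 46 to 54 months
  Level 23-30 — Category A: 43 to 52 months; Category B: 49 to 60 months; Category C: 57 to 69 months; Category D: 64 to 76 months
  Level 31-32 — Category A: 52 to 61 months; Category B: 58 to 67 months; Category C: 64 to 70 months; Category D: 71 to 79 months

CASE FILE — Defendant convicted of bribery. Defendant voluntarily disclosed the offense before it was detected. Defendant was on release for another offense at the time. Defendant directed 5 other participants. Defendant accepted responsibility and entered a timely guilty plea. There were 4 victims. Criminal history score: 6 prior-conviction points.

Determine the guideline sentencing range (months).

Base offense level for bribery: 18.
A1 applies: 18 − 1 = 17.
A2 applies (level before this adjustment is 17 ≥ 14, so +3): 17 + 3 = 20.
A3 applies: 20 + 3 = 23.
A4 applies: 23 − 3 = 20.
A5 applies (level before this adjustment is 20 ≥ 12, so +2): 20 + 2 = 22.
Final offense level: 22.
Criminal history: 6 prior points → Category A (0-6).
Level 22 falls in the 20-22 band.
Grid: Level 20-22 × Category A = 34-44 months.

34-44 months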